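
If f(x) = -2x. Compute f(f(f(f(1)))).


f(1) = -2
f(-2) = 4
f(4) = -8
f(-8) = 16

16


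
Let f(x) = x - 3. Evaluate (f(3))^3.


0


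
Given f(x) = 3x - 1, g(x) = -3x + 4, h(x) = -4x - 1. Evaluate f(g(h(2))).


h(2) = -9
g(-9) = 31
f(31) = 92

92


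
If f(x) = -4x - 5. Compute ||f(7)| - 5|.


f(7) = -33
|-33| = 33
|33 - 5| = 28

28


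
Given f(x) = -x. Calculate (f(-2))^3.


f(-2) = 2
(2)^3 = 8

8


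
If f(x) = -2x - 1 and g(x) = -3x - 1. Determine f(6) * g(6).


f(6) = -13
g(6) = -19
Product = 247

247


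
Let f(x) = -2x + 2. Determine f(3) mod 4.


f(3) = -4
-4 mod 4 = 0

0


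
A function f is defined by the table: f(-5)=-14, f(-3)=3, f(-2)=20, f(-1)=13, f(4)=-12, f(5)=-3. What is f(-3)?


Reading from the table at x = -3

3


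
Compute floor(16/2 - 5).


16/2 = 8
8 - 5 = 3
floor(3) = 3

3


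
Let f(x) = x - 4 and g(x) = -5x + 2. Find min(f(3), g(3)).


f(3) = -1
g(3) = -13
min = -13

-13


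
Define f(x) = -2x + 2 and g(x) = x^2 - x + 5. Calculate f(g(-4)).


g(-4) = 25
f(25) = -48

-48


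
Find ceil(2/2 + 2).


2/2 = 1
1 + 2 = 3
ceil(3) = 3

3


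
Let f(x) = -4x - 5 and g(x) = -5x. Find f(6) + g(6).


-59


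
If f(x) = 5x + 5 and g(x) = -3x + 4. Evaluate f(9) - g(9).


f(9) = 50
g(9) = -23
Difference = 73

73


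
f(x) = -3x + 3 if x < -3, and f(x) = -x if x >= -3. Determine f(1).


1 satisfies x >= -3
f(1) = -1

-1


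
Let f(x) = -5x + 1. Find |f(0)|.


f(0) = 1
|1| = 1

1


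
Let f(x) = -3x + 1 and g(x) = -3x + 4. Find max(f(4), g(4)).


f(4) = -11
g(4) = -8
max = -8

-8


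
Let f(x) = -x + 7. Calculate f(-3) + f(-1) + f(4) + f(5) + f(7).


f(-3) = 10
f(-1) = 8
f(4) = 3
f(5) = 2
f(7) = 0
Sum = 23

23


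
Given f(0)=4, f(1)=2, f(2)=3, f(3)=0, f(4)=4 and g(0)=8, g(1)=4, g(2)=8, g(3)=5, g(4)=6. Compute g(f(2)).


f(2) = 3
g(3) = 5

5


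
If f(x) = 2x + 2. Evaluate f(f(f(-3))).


f(-3) = -4
f(-4) = -6
f(-6) = -10

-10


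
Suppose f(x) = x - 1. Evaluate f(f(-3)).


f(-3) = -4
f(-4) = -5

-5


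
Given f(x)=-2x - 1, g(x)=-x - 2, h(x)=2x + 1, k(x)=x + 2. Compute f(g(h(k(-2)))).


k(-2) = 0
h(0) = 1
g(1) = -3
f(-3) = 5

5


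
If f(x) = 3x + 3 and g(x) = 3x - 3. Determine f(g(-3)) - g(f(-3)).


-12


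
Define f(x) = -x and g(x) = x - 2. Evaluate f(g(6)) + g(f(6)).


f(g(6)) = -4
g(f(6)) = -8
Sum = -12

-12


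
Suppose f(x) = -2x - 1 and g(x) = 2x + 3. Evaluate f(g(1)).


g(1) = 5
f(5) = -11

-11


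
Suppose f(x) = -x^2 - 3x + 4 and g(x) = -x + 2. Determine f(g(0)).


g(0) = 2
f(2) = (-1)*(2)^2 - 3*(2) + 4 = -6

-6


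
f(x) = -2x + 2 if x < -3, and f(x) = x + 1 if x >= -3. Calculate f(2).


2 satisfies x >= -3
f(2) = 3

3


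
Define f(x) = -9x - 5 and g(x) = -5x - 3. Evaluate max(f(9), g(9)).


-48


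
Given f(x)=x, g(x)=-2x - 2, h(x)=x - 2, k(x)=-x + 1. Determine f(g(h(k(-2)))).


k(-2) = 3
h(3) = 1
g(1) = -4
f(-4) = -4

-4


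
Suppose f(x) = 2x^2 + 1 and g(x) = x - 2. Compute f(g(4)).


g(4) = 2
f(2) = 2*(2)^2 + 1 = 9

9


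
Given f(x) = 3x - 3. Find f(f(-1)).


-21


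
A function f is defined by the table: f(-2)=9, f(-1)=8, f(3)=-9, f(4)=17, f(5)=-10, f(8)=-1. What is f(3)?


Reading from the table at x = 3

-9


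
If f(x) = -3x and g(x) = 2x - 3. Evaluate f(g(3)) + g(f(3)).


f(g(3)) = -9
g(f(3)) = -21
Sum = -30

-30


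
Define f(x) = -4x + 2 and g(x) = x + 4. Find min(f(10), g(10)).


f(10) = -38
g(10) = 14
min = -38

-38


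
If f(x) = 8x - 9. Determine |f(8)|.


f(8) = 55
|55| = 55

55


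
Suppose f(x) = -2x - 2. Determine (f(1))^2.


f(1) = -4
(-4)^2 = 16

16


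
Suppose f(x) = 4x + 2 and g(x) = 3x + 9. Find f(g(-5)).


g(-5) = -6
f(-6) = -22

-22


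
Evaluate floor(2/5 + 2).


2


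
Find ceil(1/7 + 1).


1/7 = 0.1429
0.1429 + 1 = 1.1429
ceil(1.1429) = 2

2


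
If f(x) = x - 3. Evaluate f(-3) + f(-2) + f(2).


f(-3) = -6
f(-2) = -5
f(2) = -1
Sum = -12

-12


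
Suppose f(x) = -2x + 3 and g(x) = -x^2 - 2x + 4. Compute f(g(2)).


11


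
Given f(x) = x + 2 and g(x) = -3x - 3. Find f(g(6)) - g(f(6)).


f(g(6)) = -19
g(f(6)) = -27
Difference = 8

8


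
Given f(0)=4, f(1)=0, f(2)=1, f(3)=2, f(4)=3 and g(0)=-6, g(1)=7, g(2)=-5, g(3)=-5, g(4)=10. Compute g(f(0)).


10


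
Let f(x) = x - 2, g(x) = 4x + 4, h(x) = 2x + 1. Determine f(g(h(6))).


54


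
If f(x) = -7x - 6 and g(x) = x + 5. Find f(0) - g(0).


f(0) = -6
g(0) = 5
Difference = -11

-11


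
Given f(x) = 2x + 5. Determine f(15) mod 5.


0


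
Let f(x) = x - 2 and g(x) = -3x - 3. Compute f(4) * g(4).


-30


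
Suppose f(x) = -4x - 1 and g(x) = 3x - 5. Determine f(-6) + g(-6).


f(-6) = 23
g(-6) = -23
Sum = 0

0


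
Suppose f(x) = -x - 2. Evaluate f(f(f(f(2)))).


2


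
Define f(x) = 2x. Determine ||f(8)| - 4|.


f(8) = 16
|16| = 16
|16 - 4| = 12

12


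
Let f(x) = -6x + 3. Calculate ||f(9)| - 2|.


f(9) = -51
|-51| = 51
|51 - 2| = 49

49


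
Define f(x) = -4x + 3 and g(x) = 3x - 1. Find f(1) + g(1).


1


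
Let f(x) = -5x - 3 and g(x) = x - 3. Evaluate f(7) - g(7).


f(7) = -38
g(7) = 4
Difference = -42

-42


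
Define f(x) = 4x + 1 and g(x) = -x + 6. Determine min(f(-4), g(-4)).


f(-4) = -15
g(-4) = 10
min = -15

-15


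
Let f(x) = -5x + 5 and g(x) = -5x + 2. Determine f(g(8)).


g(8) = -38
f(-38) = 195

195


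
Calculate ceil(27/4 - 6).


27/4 = 6.75
6.75 - 6 = 0.75
ceil(0.75) = 1

1


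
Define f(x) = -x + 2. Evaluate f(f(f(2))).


f(2) = 0
f(0) = 2
f(2) = 0

0


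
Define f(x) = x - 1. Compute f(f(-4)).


f(-4) = -5
f(-5) = -6

-6


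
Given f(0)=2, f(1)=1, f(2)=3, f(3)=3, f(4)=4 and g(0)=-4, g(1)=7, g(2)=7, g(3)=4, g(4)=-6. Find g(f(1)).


f(1) = 1
g(1) = 7

7


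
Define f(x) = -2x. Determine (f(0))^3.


f(0) = 0
(0)^3 = 0

0


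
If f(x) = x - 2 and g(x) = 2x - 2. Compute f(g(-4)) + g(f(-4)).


-26


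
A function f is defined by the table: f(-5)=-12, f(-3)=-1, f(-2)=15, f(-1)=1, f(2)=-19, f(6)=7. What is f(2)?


Reading from the table at x = 2

-19


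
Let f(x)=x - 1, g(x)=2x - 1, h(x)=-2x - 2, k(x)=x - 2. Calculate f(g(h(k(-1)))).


6


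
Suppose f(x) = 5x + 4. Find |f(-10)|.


f(-10) = -46
|-46| = 46

46


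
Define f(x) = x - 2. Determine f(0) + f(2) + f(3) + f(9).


f(0) = -2
f(2) = 0
f(3) = 1
f(9) = 7
Sum = 6

6


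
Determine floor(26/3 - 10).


-2


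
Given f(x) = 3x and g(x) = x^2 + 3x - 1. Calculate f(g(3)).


g(3) = 17
f(17) = 51

51


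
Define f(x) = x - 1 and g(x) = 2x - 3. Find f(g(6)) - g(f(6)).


f(g(6)) = 8
g(f(6)) = 7
Difference = 1

1


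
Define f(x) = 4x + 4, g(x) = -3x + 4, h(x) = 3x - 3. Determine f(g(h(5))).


-124


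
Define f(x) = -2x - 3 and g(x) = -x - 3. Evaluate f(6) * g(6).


f(6) = -15
g(6) = -9
Product = 135

135


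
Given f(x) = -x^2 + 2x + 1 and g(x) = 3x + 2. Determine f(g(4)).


-167


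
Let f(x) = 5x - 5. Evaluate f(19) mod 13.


f(19) = 90
90 mod 13 = 12

12


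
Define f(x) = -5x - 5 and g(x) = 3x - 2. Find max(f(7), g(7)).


19


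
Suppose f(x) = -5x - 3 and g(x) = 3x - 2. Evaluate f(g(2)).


g(2) = 4
f(4) = -23

-23


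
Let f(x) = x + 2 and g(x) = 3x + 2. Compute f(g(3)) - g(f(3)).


f(g(3)) = 13
g(f(3)) = 17
Difference = -4

-4


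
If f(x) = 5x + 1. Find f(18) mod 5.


1


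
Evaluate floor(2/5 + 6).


2/5 = 0.4
0.4 + 6 = 6.4
floor(6.4) = 6

6


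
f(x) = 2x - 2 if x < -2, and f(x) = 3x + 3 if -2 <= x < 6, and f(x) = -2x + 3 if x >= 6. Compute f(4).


4 satisfies -2 <= x < 6
f(4) = 15

15


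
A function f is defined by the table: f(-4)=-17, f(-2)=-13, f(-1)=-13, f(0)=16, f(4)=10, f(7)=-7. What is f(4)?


10


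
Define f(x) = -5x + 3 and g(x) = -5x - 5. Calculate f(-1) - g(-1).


8


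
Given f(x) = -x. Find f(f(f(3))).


f(3) = -3
f(-3) = 3
f(3) = -3

-3


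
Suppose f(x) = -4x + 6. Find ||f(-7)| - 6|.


f(-7) = 34
|34| = 34
|34 - 6| = 28

28


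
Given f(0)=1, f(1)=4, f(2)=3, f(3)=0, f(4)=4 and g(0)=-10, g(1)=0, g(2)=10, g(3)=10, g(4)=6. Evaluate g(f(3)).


-10


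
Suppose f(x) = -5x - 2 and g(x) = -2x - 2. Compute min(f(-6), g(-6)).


f(-6) = 28
g(-6) = 10
min = 10

10


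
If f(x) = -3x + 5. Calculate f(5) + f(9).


-32


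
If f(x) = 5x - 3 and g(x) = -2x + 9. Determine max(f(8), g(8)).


f(8) = 37
g(8) = -7
max = 37

37


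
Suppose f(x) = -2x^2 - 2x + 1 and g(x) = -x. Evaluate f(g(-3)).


g(-3) = 3
f(3) = (-2)*(3)^2 - 2*(3) + 1 = -23

-23


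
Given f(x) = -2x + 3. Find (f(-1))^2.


f(-1) = 5
(5)^2 = 25

25


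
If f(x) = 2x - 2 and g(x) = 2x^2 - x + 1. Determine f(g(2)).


g(2) = 7
f(7) = 12

12


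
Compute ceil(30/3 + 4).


30/3 = 10
10 + 4 = 14
ceil(14) = 14

14


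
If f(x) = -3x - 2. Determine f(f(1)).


f(1) = -5
f(-5) = 13

13


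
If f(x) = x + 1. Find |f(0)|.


f(0) = 1
|1| = 1

1


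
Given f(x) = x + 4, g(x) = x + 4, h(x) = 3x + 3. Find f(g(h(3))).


h(3) = 12
g(12) = 16
f(16) = 20

20


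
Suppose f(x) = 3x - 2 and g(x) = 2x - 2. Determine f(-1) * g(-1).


20


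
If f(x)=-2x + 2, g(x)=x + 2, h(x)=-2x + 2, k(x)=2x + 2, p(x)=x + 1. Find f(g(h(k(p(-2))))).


p(-2) = -1
k(-1) = 0
h(0) = 2
g(2) = 4
f(4) = -6

-6


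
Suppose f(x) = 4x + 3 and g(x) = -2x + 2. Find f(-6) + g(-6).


f(-6) = -21
g(-6) = 14
Sum = -7

-7


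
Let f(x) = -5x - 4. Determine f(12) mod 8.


f(12) = -64
-64 mod 8 = 0

0


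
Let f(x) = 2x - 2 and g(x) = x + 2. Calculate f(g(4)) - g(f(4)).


f(g(4)) = 10
g(f(4)) = 8
Difference = 2

2


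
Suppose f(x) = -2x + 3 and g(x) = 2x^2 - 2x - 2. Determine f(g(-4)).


g(-4) = 38
f(38) = -73

-73


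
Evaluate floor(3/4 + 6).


6


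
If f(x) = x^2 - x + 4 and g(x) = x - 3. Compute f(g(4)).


g(4) = 1
f(1) = 1*(1)^2 - 1*(1) + 4 = 4

4


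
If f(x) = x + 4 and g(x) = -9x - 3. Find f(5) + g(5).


-39


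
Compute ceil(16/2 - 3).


16/2 = 8
8 - 3 = 5
ceil(5) = 5

5


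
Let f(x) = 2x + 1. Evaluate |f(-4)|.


f(-4) = -7
|-7| = 7

7


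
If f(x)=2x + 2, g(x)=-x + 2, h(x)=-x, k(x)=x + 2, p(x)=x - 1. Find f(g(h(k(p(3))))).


p(3) = 2
k(2) = 4
h(4) = -4
g(-4) = 6
f(6) = 14

14


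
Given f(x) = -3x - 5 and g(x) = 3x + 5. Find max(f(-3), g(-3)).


4


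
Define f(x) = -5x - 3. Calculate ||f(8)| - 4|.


f(8) = -43
|-43| = 43
|43 - 4| = 39

39


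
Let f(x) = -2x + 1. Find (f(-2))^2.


f(-2) = 5
(5)^2 = 25

25


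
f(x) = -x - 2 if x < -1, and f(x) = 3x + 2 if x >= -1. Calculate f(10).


32


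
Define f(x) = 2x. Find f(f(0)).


f(0) = 0
f(0) = 0

0


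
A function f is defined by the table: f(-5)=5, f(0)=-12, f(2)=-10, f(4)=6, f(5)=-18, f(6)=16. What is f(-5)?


5


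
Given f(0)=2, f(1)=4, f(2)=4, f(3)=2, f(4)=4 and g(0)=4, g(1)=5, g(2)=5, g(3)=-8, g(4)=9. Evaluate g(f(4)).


f(4) = 4
g(4) = 9

9


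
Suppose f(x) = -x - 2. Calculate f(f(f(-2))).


0


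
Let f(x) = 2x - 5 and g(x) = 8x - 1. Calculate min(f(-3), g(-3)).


f(-3) = -11
g(-3) = -25
min = -25

-25


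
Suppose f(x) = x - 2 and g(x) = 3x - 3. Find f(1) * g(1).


f(1) = -1
g(1) = 0
Product = 0

0


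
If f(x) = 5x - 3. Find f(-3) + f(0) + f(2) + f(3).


f(-3) = -18
f(0) = -3
f(2) = 7
f(3) = 12
Sum = -2

-2


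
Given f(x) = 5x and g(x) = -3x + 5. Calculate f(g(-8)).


g(-8) = 29
f(29) = 145

145


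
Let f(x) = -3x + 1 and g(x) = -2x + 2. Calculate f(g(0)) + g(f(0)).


f(g(0)) = -5
g(f(0)) = 0
Sum = -5

-5


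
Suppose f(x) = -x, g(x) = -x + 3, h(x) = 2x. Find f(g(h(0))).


h(0) = 0
g(0) = 3
f(3) = -3

-3


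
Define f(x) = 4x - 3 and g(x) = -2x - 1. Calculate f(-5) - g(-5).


f(-5) = -23
g(-5) = 9
Difference = -32

-32


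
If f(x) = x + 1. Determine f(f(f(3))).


f(3) = 4
f(4) = 5
f(5) = 6

6


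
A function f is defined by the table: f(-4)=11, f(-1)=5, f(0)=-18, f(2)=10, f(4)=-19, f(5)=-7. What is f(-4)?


11


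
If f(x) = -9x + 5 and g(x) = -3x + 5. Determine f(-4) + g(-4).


f(-4) = 41
g(-4) = 17
Sum = 58

58


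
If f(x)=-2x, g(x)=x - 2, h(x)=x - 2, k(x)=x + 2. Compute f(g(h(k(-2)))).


k(-2) = 0
h(0) = -2
g(-2) = -4
f(-4) = 8

8


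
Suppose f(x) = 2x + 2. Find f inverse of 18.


8


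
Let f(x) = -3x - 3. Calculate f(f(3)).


f(3) = -12
f(-12) = 33

33


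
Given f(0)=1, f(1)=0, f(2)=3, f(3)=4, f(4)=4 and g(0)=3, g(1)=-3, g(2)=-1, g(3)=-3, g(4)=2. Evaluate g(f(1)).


3


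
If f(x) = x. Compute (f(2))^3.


f(2) = 2
(2)^3 = 8

8


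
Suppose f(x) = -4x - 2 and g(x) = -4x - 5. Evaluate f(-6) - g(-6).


f(-6) = 22
g(-6) = 19
Difference = 3

3


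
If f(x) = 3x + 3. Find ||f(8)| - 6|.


21


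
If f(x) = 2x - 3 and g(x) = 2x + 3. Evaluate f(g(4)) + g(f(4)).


f(g(4)) = 19
g(f(4)) = 13
Sum = 32

32


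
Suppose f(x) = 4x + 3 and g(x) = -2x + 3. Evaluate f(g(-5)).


g(-5) = 13
f(13) = 55

55


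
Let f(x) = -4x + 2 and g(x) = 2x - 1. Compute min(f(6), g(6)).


-22


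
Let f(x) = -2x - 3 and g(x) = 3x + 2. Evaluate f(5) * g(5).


f(5) = -13
g(5) = 17
Product = -221

-221


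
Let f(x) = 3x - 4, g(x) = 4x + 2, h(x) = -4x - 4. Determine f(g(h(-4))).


h(-4) = 12
g(12) = 50
f(50) = 146

146


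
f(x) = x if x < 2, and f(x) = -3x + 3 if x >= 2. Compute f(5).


5 satisfies x >= 2
f(5) = -12

-12


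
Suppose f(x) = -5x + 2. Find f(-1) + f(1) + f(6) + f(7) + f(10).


-105


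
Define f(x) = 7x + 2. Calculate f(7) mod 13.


f(7) = 51
51 mod 13 = 12

12


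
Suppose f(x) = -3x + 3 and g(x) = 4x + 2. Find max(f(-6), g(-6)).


21


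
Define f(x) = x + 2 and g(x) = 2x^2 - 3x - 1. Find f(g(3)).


g(3) = 8
f(8) = 10

10


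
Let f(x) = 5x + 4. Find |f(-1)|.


f(-1) = -1
|-1| = 1

1


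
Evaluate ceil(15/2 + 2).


15/2 = 7.5
7.5 + 2 = 9.5
ceil(9.5) = 10

10


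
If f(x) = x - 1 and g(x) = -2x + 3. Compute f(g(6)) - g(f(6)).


f(g(6)) = -10
g(f(6)) = -7
Difference = -3

-3


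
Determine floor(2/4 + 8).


2/4 = 0.5
0.5 + 8 = 8.5
floor(8.5) = 8

8


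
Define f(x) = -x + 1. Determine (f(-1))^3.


8


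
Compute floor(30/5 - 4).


30/5 = 6
6 - 4 = 2
floor(2) = 2

2


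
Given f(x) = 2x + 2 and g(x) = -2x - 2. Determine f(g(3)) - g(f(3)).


f(g(3)) = -14
g(f(3)) = -18
Difference = 4

4


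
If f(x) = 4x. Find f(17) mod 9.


f(17) = 68
68 mod 9 = 5

5


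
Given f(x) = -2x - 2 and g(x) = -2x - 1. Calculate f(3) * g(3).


f(3) = -8
g(3) = -7
Product = 56

56


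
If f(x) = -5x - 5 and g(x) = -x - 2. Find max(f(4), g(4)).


f(4) = -25
g(4) = -6
max = -6

-6


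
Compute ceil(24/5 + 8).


24/5 = 4.8
4.8 + 8 = 12.8
ceil(12.8) = 13

13


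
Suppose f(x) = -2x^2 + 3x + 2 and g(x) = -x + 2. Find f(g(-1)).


g(-1) = 3
f(3) = (-2)*(3)^2 + 3*(3) + 2 = -7

-7


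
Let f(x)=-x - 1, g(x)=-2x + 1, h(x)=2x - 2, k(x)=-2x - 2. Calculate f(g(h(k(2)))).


k(2) = -6
h(-6) = -14
g(-14) = 29
f(29) = -30

-30


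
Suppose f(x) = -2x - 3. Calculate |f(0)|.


3


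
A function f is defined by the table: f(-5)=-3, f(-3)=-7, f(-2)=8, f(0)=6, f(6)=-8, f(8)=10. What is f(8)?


Reading from the table at x = 8

10


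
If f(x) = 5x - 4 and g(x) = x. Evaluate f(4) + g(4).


20


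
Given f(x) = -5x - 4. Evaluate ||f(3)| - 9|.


f(3) = -19
|-19| = 19
|19 - 9| = 10

10


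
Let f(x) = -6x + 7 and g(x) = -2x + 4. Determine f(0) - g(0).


f(0) = 7
g(0) = 4
Difference = 3

3


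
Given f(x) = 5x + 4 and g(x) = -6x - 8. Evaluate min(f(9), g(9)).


f(9) = 49
g(9) = -62
min = -62

-62


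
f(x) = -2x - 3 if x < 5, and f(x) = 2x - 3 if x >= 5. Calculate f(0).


0 satisfies x < 5
f(0) = -3

-3


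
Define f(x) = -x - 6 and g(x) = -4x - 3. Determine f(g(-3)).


g(-3) = 9
f(9) = -15

-15


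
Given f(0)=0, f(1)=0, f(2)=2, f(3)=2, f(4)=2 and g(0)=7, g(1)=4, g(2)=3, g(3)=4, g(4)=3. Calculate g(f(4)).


3


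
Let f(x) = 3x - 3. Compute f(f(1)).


f(1) = 0
f(0) = -3

-3


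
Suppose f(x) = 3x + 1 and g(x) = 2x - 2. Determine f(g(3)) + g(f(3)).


f(g(3)) = 13
g(f(3)) = 18
Sum = 31

31


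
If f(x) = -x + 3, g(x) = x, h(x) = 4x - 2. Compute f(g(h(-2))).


h(-2) = -10
g(-10) = -10
f(-10) = 13

13


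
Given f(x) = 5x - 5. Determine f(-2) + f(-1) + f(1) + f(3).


-15


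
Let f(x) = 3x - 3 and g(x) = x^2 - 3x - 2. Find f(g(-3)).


g(-3) = 16
f(16) = 45

45


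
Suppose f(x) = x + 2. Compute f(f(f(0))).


f(0) = 2
f(2) = 4
f(4) = 6

6


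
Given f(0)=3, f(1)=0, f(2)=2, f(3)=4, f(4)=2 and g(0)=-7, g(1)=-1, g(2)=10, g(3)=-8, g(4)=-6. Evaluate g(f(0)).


f(0) = 3
g(3) = -8

-8


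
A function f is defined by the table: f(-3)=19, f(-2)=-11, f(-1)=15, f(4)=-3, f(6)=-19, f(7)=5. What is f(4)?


Reading from the table at x = 4

-3


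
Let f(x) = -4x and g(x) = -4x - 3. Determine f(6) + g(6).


f(6) = -24
g(6) = -27
Sum = -51

-51


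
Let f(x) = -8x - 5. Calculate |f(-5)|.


f(-5) = 35
|35| = 35

35


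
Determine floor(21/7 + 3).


6


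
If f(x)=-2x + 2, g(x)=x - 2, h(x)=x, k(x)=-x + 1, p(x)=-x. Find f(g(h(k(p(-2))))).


p(-2) = 2
k(2) = -1
h(-1) = -1
g(-1) = -3
f(-3) = 8

8


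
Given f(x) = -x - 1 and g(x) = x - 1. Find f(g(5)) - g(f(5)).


f(g(5)) = -5
g(f(5)) = -7
Difference = 2

2


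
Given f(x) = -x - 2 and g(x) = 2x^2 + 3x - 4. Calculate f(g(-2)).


g(-2) = -2
f(-2) = 0

0


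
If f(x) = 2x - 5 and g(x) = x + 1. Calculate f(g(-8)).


g(-8) = -7
f(-7) = -19

-19


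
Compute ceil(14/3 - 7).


14/3 = 4.6667
4.6667 - 7 = -2.3333
ceil(-2.3333) = -2

-2


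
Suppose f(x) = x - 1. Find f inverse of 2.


3


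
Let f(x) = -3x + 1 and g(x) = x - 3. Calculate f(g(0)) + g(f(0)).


f(g(0)) = 10
g(f(0)) = -2
Sum = 8

8


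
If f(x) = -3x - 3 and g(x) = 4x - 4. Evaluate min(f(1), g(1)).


f(1) = -6
g(1) = 0
min = -6

-6


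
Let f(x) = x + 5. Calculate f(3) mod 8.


f(3) = 8
8 mod 8 = 0

0


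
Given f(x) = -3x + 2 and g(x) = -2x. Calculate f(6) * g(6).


f(6) = -16
g(6) = -12
Product = 192

192


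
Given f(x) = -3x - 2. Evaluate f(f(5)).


f(5) = -17
f(-17) = 49

49


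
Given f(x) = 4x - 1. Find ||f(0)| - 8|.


f(0) = -1
|-1| = 1
|1 - 8| = 7

7


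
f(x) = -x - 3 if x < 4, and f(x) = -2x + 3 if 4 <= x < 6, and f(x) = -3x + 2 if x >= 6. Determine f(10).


10 satisfies x >= 6
f(10) = -28

-28


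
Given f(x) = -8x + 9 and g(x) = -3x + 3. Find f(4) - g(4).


f(4) = -23
g(4) = -9
Difference = -14

-14


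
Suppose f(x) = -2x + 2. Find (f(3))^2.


f(3) = -4
(-4)^2 = 16

16


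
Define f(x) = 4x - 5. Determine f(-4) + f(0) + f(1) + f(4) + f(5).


f(-4) = -21
f(0) = -5
f(1) = -1
f(4) = 11
f(5) = 15
Sum = -1

-1


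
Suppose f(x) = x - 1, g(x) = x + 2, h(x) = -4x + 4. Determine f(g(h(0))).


h(0) = 4
g(4) = 6
f(6) = 5

5


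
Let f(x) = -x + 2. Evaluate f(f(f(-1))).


3


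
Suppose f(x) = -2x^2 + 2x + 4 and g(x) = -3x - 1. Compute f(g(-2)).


g(-2) = 5
f(5) = (-2)*(5)^2 + 2*(5) + 4 = -36

-36


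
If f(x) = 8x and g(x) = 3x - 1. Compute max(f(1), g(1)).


8


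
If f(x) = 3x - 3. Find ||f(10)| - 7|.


f(10) = 27
|27| = 27
|27 - 7| = 20

20


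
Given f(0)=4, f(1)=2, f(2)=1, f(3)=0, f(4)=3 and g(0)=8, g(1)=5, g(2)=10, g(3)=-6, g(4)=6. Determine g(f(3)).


f(3) = 0
g(0) = 8

8


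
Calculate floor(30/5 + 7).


30/5 = 6
6 + 7 = 13
floor(13) = 13

13


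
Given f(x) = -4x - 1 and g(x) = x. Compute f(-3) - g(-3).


f(-3) = 11
g(-3) = -3
Difference = 14

14


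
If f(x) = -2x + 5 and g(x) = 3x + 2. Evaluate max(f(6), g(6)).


f(6) = -7
g(6) = 20
max = 20

20


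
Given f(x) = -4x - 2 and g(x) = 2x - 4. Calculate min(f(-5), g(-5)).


-14


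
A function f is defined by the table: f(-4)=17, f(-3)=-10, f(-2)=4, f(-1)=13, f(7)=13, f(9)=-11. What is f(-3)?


Reading from the table at x = -3

-10


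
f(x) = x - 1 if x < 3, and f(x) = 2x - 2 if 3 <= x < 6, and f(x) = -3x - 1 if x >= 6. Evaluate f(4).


4 satisfies 3 <= x < 6
f(4) = 6

6


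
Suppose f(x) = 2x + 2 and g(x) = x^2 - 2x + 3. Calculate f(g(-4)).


g(-4) = 27
f(27) = 56

56


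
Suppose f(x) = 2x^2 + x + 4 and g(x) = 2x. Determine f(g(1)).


g(1) = 2
f(2) = 2*(2)^2 + 1*(2) + 4 = 14

14


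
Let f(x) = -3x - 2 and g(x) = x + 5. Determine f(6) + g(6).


f(6) = -20
g(6) = 11
Sum = -9

-9


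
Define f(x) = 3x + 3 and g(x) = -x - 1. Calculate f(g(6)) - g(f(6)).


f(g(6)) = -18
g(f(6)) = -22
Difference = 4

4


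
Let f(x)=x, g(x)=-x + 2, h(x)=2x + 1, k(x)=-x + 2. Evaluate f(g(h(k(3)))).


k(3) = -1
h(-1) = -1
g(-1) = 3
f(3) = 3

3


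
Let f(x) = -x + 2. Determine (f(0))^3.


f(0) = 2
(2)^3 = 8

8


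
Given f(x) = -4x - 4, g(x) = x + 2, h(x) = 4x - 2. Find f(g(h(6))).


h(6) = 22
g(22) = 24
f(24) = -100

-100


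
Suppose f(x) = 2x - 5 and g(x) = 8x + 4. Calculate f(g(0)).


g(0) = 4
f(4) = 3

3


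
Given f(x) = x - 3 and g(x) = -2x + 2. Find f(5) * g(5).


f(5) = 2
g(5) = -8
Product = -16

-16


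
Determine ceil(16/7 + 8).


11


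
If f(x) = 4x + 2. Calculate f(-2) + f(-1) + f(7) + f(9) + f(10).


f(-2) = -6
f(-1) = -2
f(7) = 30
f(9) = 38
f(10) = 42
Sum = 102

102


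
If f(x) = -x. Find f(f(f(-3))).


f(-3) = 3
f(3) = -3
f(-3) = 3

3


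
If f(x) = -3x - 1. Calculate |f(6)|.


f(6) = -19
|-19| = 19

19


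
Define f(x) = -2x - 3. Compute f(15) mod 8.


7


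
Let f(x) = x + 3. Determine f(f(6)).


f(6) = 9
f(9) = 12

12


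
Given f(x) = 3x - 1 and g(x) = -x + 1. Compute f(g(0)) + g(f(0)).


f(g(0)) = 2
g(f(0)) = 2
Sum = 4

4


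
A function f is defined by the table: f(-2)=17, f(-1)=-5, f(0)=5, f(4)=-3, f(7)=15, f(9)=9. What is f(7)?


Reading from the table at x = 7

15


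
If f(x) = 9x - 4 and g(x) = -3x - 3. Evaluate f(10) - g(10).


119


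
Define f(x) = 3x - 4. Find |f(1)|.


f(1) = -1
|-1| = 1

1


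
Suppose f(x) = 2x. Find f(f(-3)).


f(-3) = -6
f(-6) = -12

-12


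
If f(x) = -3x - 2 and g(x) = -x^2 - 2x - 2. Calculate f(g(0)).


g(0) = -2
f(-2) = 4

4


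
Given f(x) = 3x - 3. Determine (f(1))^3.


0


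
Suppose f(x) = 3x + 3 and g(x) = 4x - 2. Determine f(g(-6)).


g(-6) = -26
f(-26) = -75

-75


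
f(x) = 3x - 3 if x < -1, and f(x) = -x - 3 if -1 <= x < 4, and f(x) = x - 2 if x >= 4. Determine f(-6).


-21


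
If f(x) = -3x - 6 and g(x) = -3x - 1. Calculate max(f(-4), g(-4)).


f(-4) = 6
g(-4) = 11
max = 11

11


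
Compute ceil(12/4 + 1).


12/4 = 3
3 + 1 = 4
ceil(4) = 4

4


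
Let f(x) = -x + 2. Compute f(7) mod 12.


7


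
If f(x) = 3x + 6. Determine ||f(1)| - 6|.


f(1) = 9
|9| = 9
|9 - 6| = 3

3


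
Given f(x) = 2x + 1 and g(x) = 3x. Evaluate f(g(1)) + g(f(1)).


f(g(1)) = 7
g(f(1)) = 9
Sum = 16

16


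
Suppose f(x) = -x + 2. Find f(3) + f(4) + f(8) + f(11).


f(3) = -1
f(4) = -2
f(8) = -6
f(11) = -9
Sum = -18

-18


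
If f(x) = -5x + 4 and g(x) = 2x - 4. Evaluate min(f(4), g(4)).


f(4) = -16
g(4) = 4
min = -16

-16


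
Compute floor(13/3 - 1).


13/3 = 4.3333
4.3333 - 1 = 3.3333
floor(3.3333) = 3

3


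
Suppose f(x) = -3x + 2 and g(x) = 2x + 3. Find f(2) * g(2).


f(2) = -4
g(2) = 7
Product = -28

-28


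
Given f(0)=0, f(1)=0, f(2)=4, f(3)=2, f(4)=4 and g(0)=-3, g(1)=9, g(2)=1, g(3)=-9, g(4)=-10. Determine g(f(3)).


f(3) = 2
g(2) = 1

1


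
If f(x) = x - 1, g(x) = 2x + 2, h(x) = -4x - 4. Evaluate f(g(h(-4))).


h(-4) = 12
g(12) = 26
f(26) = 25

25


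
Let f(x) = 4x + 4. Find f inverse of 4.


Solve 4x + 4 = 4
x = (4 - 4) / 4 = 0

0


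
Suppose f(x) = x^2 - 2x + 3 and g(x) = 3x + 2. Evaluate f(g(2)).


51


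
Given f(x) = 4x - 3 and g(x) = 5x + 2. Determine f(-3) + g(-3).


f(-3) = -15
g(-3) = -13
Sum = -28

-28


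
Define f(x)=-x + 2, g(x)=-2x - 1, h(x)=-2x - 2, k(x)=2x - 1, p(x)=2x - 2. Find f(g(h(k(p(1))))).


p(1) = 0
k(0) = -1
h(-1) = 0
g(0) = -1
f(-1) = 3

3


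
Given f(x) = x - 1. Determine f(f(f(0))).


f(0) = -1
f(-1) = -2
f(-2) = -3

-3


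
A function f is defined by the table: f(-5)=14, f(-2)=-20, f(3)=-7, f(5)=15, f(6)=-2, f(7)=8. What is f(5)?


Reading from the table at x = 5

15


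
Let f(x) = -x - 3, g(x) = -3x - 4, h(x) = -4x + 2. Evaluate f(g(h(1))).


h(1) = -2
g(-2) = 2
f(2) = -5

-5


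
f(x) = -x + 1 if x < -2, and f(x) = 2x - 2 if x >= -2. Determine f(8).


8 satisfies x >= -2
f(8) = 14

14


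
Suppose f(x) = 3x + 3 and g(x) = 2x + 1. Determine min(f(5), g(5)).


11


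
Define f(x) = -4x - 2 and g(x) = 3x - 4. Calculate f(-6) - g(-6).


f(-6) = 22
g(-6) = -22
Difference = 44

44


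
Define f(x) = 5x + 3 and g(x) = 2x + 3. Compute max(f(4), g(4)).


23


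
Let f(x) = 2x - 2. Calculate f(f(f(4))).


18


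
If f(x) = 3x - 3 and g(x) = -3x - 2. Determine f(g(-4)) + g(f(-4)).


70


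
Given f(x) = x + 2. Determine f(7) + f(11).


f(7) = 9
f(11) = 13
Sum = 22

22


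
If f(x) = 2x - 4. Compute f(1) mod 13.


f(1) = -2
-2 mod 13 = 11

11


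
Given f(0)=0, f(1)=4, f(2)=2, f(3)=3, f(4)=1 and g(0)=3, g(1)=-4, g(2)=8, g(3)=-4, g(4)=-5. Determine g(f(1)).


f(1) = 4
g(4) = -5

-5


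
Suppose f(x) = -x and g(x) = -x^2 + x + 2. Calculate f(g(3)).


g(3) = -4
f(-4) = 4

4


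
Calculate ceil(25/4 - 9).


25/4 = 6.25
6.25 - 9 = -2.75
ceil(-2.75) = -2

-2


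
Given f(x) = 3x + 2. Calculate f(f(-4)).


f(-4) = -10
f(-10) = -28

-28


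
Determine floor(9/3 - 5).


9/3 = 3
3 - 5 = -2
floor(-2) = -2

-2


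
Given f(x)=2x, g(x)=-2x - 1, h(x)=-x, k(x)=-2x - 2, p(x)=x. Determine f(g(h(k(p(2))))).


p(2) = 2
k(2) = -6
h(-6) = 6
g(6) = -13
f(-13) = -26

-26


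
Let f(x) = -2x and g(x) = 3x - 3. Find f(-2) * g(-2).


-36


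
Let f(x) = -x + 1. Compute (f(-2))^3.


f(-2) = 3
(3)^3 = 27

27


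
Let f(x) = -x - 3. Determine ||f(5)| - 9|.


f(5) = -8
|-8| = 8
|8 - 9| = 1

1


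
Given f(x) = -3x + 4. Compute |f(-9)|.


f(-9) = 31
|31| = 31

31


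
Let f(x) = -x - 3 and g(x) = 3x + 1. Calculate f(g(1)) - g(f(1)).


f(g(1)) = -7
g(f(1)) = -11
Difference = 4

4


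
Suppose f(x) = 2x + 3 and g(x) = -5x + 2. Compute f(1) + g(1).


f(1) = 5
g(1) = -3
Sum = 2

2


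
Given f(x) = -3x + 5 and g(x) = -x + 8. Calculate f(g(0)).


g(0) = 8
f(8) = -19

-19


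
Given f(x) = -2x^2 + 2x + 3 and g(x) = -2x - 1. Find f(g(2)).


g(2) = -5
f(-5) = (-2)*(-5)^2 + 2*(-5) + 3 = -57

-57


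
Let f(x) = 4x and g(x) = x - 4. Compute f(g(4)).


g(4) = 0
f(0) = 0

0


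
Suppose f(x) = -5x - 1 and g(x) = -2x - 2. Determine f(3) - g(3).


f(3) = -16
g(3) = -8
Difference = -8

-8


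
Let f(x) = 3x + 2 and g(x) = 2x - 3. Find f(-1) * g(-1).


5


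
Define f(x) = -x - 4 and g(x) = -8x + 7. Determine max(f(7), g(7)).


f(7) = -11
g(7) = -49
max = -11

-11


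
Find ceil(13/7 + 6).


13/7 = 1.8571
1.8571 + 6 = 7.8571
ceil(7.8571) = 8

8


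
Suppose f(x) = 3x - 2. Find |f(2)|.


f(2) = 4
|4| = 4

4


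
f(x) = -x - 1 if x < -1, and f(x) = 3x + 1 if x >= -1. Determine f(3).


3 satisfies x >= -1
f(3) = 10

10


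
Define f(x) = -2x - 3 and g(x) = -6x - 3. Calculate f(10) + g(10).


-86


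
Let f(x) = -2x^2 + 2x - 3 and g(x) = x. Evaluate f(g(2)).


g(2) = 2
f(2) = (-2)*(2)^2 + 2*(2) - 3 = -7

-7


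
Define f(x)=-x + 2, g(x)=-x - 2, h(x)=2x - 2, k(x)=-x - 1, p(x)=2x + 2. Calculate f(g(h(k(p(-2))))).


4


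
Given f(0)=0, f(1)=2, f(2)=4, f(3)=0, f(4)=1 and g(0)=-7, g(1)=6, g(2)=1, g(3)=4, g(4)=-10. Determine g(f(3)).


f(3) = 0
g(0) = -7

-7


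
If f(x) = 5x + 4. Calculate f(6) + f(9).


f(6) = 34
f(9) = 49
Sum = 83

83


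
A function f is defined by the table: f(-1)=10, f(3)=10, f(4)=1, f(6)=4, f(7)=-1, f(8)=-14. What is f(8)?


Reading from the table at x = 8

-14


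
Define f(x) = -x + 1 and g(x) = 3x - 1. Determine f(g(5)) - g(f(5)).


f(g(5)) = -13
g(f(5)) = -13
Difference = 0

0


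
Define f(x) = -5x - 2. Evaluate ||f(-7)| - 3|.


f(-7) = 33
|33| = 33
|33 - 3| = 30

30


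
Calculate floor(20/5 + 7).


20/5 = 4
4 + 7 = 11
floor(11) = 11

11


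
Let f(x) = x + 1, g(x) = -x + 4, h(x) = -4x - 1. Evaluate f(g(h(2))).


h(2) = -9
g(-9) = 13
f(13) = 14

14


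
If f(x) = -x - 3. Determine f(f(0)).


f(0) = -3
f(-3) = 0

0


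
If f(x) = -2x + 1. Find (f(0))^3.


f(0) = 1
(1)^3 = 1

1


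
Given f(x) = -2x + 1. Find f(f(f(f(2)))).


f(2) = -3
f(-3) = 7
f(7) = -13
f(-13) = 27

27


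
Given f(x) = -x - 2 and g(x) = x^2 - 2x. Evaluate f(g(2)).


g(2) = 0
f(0) = -2

-2


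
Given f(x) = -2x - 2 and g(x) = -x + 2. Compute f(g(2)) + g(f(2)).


f(g(2)) = -2
g(f(2)) = 8
Sum = 6

6


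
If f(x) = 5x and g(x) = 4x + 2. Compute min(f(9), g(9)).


38


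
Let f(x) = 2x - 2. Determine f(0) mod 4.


f(0) = -2
-2 mod 4 = 2

2


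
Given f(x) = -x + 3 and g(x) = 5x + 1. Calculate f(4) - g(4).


-22


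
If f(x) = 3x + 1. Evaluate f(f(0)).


f(0) = 1
f(1) = 4

4


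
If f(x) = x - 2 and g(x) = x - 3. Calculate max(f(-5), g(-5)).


f(-5) = -7
g(-5) = -8
max = -7

-7


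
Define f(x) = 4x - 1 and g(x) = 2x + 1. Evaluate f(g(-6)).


g(-6) = -11
f(-11) = -45

-45


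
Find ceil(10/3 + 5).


10/3 = 3.3333
3.3333 + 5 = 8.3333
ceil(8.3333) = 9

9


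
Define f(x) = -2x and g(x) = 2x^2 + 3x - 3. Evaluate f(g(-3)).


g(-3) = 6
f(6) = -12

-12


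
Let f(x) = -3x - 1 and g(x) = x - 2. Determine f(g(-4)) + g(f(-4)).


f(g(-4)) = 17
g(f(-4)) = 9
Sum = 26

26


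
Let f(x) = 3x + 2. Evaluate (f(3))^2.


f(3) = 11
(11)^2 = 121

121


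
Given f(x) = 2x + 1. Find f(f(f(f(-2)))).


-17


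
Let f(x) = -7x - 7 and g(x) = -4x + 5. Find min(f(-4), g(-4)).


f(-4) = 21
g(-4) = 21
min = 21

21


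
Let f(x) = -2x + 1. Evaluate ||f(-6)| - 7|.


f(-6) = 13
|13| = 13
|13 - 7| = 6

6


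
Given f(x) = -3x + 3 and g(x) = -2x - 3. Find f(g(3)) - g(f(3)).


f(g(3)) = 30
g(f(3)) = 9
Difference = 21

21


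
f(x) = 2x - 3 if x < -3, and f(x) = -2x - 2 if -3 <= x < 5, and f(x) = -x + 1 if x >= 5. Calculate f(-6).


-6 satisfies x < -3
f(-6) = -15

-15


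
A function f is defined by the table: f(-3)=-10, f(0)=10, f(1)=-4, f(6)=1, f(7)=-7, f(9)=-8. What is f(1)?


Reading from the table at x = 1

-4


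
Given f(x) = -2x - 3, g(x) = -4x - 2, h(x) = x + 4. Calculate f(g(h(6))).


h(6) = 10
g(10) = -42
f(-42) = 81

81


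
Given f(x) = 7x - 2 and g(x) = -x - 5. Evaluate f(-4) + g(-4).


f(-4) = -30
g(-4) = -1
Sum = -31

-31


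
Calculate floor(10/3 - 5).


-2


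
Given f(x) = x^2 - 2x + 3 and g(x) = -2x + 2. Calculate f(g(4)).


g(4) = -6
f(-6) = 1*(-6)^2 - 2*(-6) + 3 = 51

51


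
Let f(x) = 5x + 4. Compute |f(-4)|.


f(-4) = -16
|-16| = 16

16


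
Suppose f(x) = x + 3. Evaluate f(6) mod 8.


f(6) = 9
9 mod 8 = 1

1


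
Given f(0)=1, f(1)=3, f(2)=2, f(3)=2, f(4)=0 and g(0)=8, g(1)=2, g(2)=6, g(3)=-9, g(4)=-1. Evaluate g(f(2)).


f(2) = 2
g(2) = 6

6


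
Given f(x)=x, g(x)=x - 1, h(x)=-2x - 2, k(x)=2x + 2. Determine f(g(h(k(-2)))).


1


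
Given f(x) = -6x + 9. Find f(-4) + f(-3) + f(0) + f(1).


f(-4) = 33
f(-3) = 27
f(0) = 9
f(1) = 3
Sum = 72

72


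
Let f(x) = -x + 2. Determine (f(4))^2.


f(4) = -2
(-2)^2 = 4

4


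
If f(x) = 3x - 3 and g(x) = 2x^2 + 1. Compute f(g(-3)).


g(-3) = 19
f(19) = 54

54


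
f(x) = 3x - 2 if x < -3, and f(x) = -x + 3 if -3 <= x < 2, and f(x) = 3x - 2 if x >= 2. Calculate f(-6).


-20


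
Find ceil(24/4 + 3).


24/4 = 6
6 + 3 = 9
ceil(9) = 9

9


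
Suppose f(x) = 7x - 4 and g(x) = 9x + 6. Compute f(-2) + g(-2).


f(-2) = -18
g(-2) = -12
Sum = -30

-30


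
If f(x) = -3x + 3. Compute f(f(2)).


12


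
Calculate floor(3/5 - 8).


3/5 = 0.6
0.6 - 8 = -7.4
floor(-7.4) = -8

-8


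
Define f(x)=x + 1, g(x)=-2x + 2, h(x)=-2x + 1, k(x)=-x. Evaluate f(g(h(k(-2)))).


9


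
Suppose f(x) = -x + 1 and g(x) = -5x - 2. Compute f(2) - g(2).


f(2) = -1
g(2) = -12
Difference = 11

11


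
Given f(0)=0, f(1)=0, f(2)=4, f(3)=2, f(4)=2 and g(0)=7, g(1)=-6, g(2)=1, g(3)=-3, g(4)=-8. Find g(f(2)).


f(2) = 4
g(4) = -8

-8


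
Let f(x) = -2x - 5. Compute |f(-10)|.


f(-10) = 15
|15| = 15

15


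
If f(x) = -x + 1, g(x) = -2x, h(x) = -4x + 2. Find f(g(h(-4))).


h(-4) = 18
g(18) = -36
f(-36) = 37

37


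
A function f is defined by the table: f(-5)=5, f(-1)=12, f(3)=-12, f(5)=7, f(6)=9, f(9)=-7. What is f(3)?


-12


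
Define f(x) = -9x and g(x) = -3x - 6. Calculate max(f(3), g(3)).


f(3) = -27
g(3) = -15
max = -15

-15


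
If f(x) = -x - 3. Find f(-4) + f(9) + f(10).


f(-4) = 1
f(9) = -12
f(10) = -13
Sum = -24

-24


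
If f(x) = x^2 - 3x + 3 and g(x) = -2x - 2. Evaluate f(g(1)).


g(1) = -4
f(-4) = 1*(-4)^2 - 3*(-4) + 3 = 31

31


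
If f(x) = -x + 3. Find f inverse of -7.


Solve -x + 3 = -7
x = (-7 - 3) / (-1) = 10

10


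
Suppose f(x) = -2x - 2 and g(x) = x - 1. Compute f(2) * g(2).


f(2) = -6
g(2) = 1
Product = -6

-6


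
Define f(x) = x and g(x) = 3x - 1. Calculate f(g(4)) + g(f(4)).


f(g(4)) = 11
g(f(4)) = 11
Sum = 22

22


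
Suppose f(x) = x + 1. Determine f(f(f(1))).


f(1) = 2
f(2) = 3
f(3) = 4

4


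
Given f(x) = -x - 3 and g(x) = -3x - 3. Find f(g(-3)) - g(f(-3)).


f(g(-3)) = -9
g(f(-3)) = -3
Difference = -6

-6


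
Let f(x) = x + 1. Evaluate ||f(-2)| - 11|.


f(-2) = -1
|-1| = 1
|1 - 11| = 10

10


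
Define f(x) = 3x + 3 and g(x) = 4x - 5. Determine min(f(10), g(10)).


f(10) = 33
g(10) = 35
min = 33

33


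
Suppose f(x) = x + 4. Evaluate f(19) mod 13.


10


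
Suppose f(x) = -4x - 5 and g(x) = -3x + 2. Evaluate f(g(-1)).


-25


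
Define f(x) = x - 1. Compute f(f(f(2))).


f(2) = 1
f(1) = 0
f(0) = -1

-1


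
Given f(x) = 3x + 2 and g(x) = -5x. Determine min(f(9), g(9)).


f(9) = 29
g(9) = -45
min = -45

-45


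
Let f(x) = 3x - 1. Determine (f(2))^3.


f(2) = 5
(5)^3 = 125

125


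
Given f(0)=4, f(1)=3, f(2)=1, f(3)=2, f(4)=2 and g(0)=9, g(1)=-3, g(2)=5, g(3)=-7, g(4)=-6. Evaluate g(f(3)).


f(3) = 2
g(2) = 5

5


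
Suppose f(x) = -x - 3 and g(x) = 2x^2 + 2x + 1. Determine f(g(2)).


g(2) = 13
f(13) = -16

-16


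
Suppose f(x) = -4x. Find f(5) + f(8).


f(5) = -20
f(8) = -32
Sum = -52

-52


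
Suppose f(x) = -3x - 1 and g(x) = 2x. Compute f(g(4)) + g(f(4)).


f(g(4)) = -25
g(f(4)) = -26
Sum = -51

-51


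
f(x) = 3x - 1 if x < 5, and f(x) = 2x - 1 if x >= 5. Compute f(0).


-1


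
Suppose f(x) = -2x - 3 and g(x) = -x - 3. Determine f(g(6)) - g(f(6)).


3


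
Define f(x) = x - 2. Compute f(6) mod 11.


f(6) = 4
4 mod 11 = 4

4


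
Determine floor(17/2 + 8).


16


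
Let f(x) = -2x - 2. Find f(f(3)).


f(3) = -8
f(-8) = 14

14


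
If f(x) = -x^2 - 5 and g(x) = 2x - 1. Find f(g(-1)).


g(-1) = -3
f(-3) = (-1)*(-3)^2 - 5 = -14

-14


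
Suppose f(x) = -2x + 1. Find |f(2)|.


f(2) = -3
|-3| = 3

3


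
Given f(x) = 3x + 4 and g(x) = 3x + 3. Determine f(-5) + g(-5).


f(-5) = -11
g(-5) = -12
Sum = -23

-23


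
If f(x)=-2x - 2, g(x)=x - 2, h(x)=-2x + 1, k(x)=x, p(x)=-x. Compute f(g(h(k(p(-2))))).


p(-2) = 2
k(2) = 2
h(2) = -3
g(-3) = -5
f(-5) = 8

8


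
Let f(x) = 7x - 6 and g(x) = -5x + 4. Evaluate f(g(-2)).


g(-2) = 14
f(14) = 92

92


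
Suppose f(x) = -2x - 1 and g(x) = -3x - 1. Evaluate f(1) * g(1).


f(1) = -3
g(1) = -4
Product = 12

12


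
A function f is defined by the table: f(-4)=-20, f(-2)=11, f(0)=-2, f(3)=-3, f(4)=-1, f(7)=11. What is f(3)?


Reading from the table at x = 3

-3


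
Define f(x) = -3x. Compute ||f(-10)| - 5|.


25


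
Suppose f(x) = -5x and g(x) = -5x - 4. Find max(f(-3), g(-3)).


f(-3) = 15
g(-3) = 11
max = 15

15


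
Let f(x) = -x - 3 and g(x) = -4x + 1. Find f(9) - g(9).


f(9) = -12
g(9) = -35
Difference = 23

23


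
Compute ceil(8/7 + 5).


8/7 = 1.1429
1.1429 + 5 = 6.1429
ceil(6.1429) = 7

7


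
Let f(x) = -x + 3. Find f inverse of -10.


Solve -x + 3 = -10
x = (-10 - 3) / (-1) = 13

13


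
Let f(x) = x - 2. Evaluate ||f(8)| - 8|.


2


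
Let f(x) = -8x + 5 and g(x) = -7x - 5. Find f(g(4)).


g(4) = -33
f(-33) = 269

269


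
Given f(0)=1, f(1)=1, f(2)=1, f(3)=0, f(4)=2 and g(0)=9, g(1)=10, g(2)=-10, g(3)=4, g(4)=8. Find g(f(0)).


f(0) = 1
g(1) = 10

10


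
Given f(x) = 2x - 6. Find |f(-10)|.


26


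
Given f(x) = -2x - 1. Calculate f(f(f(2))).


f(2) = -5
f(-5) = 9
f(9) = -19

-19


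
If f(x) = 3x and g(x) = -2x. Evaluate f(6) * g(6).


f(6) = 18
g(6) = -12
Product = -216

-216


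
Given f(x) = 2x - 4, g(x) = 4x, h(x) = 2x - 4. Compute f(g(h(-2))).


h(-2) = -8
g(-8) = -32
f(-32) = -68

-68


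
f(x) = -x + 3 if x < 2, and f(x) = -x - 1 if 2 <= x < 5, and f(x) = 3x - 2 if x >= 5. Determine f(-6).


-6 satisfies x < 2
f(-6) = 9

9


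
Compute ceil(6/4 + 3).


6/4 = 1.5
1.5 + 3 = 4.5
ceil(4.5) = 5

5


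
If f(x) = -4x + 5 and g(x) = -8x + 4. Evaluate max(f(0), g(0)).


f(0) = 5
g(0) = 4
max = 5

5


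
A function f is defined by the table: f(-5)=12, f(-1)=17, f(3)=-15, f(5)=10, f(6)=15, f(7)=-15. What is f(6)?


Reading from the table at x = 6

15


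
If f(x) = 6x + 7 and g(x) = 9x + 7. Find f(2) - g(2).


f(2) = 19
g(2) = 25
Difference = -6

-6


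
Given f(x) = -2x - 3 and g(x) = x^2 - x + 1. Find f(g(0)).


g(0) = 1
f(1) = -5

-5


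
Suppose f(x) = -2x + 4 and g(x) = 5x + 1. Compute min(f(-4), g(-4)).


f(-4) = 12
g(-4) = -19
min = -19

-19


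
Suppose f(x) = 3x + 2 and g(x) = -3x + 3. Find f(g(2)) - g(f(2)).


f(g(2)) = -7
g(f(2)) = -21
Difference = 14

14


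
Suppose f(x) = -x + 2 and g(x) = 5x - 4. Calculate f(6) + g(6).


f(6) = -4
g(6) = 26
Sum = 22

22


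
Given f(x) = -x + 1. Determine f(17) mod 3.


f(17) = -16
-16 mod 3 = 2

2


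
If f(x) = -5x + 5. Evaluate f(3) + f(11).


f(3) = -10
f(11) = -50
Sum = -60

-60


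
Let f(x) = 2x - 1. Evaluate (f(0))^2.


f(0) = -1
(-1)^2 = 1

1


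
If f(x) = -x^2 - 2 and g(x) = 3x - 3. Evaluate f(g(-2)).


-83


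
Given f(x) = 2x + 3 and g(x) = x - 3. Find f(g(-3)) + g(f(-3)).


f(g(-3)) = -9
g(f(-3)) = -6
Sum = -15

-15
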